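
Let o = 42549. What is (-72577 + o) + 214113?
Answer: 184085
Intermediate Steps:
(-72577 + o) + 214113 = (-72577 + 42549) + 214113 = -30028 + 214113 = 184085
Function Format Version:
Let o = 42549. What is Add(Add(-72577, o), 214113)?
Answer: 184085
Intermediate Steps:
Add(Add(-72577, o), 214113) = Add(Add(-72577, 42549), 214113) = Add(-30028, 214113) = 184085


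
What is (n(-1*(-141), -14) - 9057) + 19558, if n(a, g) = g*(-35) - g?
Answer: 11005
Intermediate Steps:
n(a, g) = -36*g (n(a, g) = -35*g - g = -36*g)
(n(-1*(-141), -14) - 9057) + 19558 = (-36*(-14) - 9057) + 19558 = (504 - 9057) + 19558 = -8553 + 19558 = 11005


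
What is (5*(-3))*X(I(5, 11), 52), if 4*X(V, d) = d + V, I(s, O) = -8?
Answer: -165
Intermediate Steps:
X(V, d) = V/4 + d/4 (X(V, d) = (d + V)/4 = (V + d)/4 = V/4 + d/4)
(5*(-3))*X(I(5, 11), 52) = (5*(-3))*((¼)*(-8) + (¼)*52) = -15*(-2 + 13) = -15*11 = -165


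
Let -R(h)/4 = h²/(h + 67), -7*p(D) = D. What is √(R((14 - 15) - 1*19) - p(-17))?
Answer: 13*I*√23359/329 ≈ 6.0391*I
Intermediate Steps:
p(D) = -D/7
R(h) = -4*h²/(67 + h) (R(h) = -4*h²/(h + 67) = -4*h²/(67 + h))
√(R((14 - 15) - 1*19) - p(-17)) = √(-4*((14 - 15) - 1*19)²/(67 + ((14 - 15) - 1*19)) - (-1)*(-17)/7) = √(-4*(-1 - 19)²/(67 + (-1 - 19)) - 1*17/7) = √(-4*(-20)²/(67 - 20) - 17/7) = √(-4*400/47 - 17/7) = √(-4*400*1/47 - 17/7) = √(-1600/47 - 17/7) = √(-11999/329) = 13*I*√23359/329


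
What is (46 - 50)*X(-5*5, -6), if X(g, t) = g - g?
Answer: 0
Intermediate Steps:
X(g, t) = 0
(46 - 50)*X(-5*5, -6) = (46 - 50)*0 = -4*0 = 0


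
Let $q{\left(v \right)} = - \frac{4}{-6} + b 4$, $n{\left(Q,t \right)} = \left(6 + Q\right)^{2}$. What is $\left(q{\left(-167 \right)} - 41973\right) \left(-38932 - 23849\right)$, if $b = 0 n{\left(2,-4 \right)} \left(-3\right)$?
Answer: $2635065059$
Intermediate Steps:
$b = 0$ ($b = 0 \left(6 + 2\right)^{2} \left(-3\right) = 0 \cdot 8^{2} \left(-3\right) = 0 \cdot 64 \left(-3\right) = 0 \left(-3\right) = 0$)
$q{\left(v \right)} = \frac{2}{3}$ ($q{\left(v \right)} = - \frac{4}{-6} + 0 \cdot 4 = \left(-4\right) \left(- \frac{1}{6}\right) + 0 = \frac{2}{3} + 0 = \frac{2}{3}$)
$\left(q{\left(-167 \right)} - 41973\right) \left(-38932 - 23849\right) = \left(\frac{2}{3} - 41973\right) \left(-38932 - 23849\right) = \left(- \frac{125917}{3}\right) \left(-62781\right) = 2635065059$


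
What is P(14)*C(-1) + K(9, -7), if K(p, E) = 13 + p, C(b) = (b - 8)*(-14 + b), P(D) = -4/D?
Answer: -116/7 ≈ -16.571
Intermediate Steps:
C(b) = (-14 + b)*(-8 + b) (C(b) = (-8 + b)*(-14 + b) = (-14 + b)*(-8 + b))
P(14)*C(-1) + K(9, -7) = (-4/14)*(112 + (-1)**2 - 22*(-1)) + (13 + 9) = (-4*1/14)*(112 + 1 + 22) + 22 = -2/7*135 + 22 = -270/7 + 22 = -116/7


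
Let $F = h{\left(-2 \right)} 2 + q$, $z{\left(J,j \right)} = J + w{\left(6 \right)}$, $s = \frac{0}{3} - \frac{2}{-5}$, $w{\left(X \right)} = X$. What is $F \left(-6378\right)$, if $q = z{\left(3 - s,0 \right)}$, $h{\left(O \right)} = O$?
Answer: $- \frac{146694}{5} \approx -29339.0$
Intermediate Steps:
$s = \frac{2}{5}$ ($s = 0 \cdot \frac{1}{3} - - \frac{2}{5} = 0 + \frac{2}{5} = \frac{2}{5} \approx 0.4$)
$z{\left(J,j \right)} = 6 + J$ ($z{\left(J,j \right)} = J + 6 = 6 + J$)
$q = \frac{43}{5}$ ($q = 6 + \left(3 - \frac{2}{5}\right) = 6 + \frac{13}{5} = \frac{43}{5} \approx 8.6$)
$F = \frac{23}{5}$ ($F = \left(-2\right) 2 + \frac{43}{5} = -4 + \frac{43}{5} = \frac{23}{5} \approx 4.6$)
$F \left(-6378\right) = \frac{23}{5} \left(-6378\right) = - \frac{146694}{5}$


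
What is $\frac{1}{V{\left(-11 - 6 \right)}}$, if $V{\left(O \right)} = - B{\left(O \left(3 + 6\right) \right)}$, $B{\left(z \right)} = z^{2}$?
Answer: $- \frac{1}{23409} \approx -4.2719 \cdot 10^{-5}$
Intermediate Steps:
$V{\left(O \right)} = - 81 O^{2}$ ($V{\left(O \right)} = - \left(O \left(3 + 6\right)\right)^{2} = - \left(O 9\right)^{2} = - \left(9 O\right)^{2} = - 81 O^{2}$)
$\frac{1}{V{\left(-11 - 6 \right)}} = \frac{1}{\left(-81\right) \left(-11 - 6\right)^{2}} = \frac{1}{\left(-81\right) \left(-17\right)^{2}} = \frac{1}{\left(-81\right) 289} = \frac{1}{-23409} = - \frac{1}{23409}$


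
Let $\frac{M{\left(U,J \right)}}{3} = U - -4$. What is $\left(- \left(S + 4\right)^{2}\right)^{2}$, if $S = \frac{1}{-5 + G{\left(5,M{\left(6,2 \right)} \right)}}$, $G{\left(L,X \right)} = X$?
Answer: $\frac{104060401}{390625} \approx 266.39$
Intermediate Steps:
$M{\left(U,J \right)} = 12 + 3 U$ ($M{\left(U,J \right)} = 3 \left(U - -4\right) = 3 \left(U + 4\right) = 3 \left(4 + U\right) = 12 + 3 U$)
$S = \frac{1}{25}$ ($S = \frac{1}{-5 + \left(12 + 3 \cdot 6\right)} = \frac{1}{-5 + \left(12 + 18\right)} = \frac{1}{-5 + 30} = \frac{1}{25} \approx 0.04$)
$\left(- \left(S + 4\right)^{2}\right)^{2} = \left(- \left(\frac{1}{25} + 4\right)^{2}\right)^{2} = \left(- \left(\frac{101}{25}\right)^{2}\right)^{2} = \left(\left(-1\right) \frac{10201}{625}\right)^{2} = \left(- \frac{10201}{625}\right)^{2} = \frac{104060401}{390625}$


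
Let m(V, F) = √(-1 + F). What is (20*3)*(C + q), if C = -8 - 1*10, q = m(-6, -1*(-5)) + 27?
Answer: 660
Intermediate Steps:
q = 29 (q = √(-1 - 1*(-5)) + 27 = √(-1 + 5) + 27 = √4 + 27 = 2 + 27 = 29)
C = -18 (C = -8 - 10 = -18)
(20*3)*(C + q) = (20*3)*(-18 + 29) = 60*11 = 660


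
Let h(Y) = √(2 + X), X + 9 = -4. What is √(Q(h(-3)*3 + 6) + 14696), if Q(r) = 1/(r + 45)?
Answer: √3*√((749497 + 44088*I*√11)/(17 + I*√11))/3 ≈ 121.23 - 1.5199e-5*I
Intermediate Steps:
X = -13 (X = -9 - 4 = -13)
h(Y) = I*√11 (h(Y) = √(2 - 13) = √(-11) = I*√11)
Q(r) = 1/(45 + r)
√(Q(h(-3)*3 + 6) + 14696) = √(1/(45 + ((I*√11)*3 + 6)) + 14696) = √(1/(45 + (3*I*√11 + 6)) + 14696) = √(1/(45 + (6 + 3*I*√11)) + 14696) = √(1/(51 + 3*I*√11) + 14696) = √(14696 + 1/(51 + 3*I*√11))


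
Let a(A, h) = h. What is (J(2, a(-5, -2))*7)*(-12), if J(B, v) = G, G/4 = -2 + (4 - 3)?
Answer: 336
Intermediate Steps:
G = -4 (G = 4*(-2 + (4 - 3)) = 4*(-2 + 1) = 4*(-1) = -4)
J(B, v) = -4
(J(2, a(-5, -2))*7)*(-12) = -4*7*(-12) = -28*(-12) = 336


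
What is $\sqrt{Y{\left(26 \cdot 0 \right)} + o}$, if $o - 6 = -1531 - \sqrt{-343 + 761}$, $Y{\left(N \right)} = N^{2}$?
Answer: $\sqrt{-1525 - \sqrt{418}} \approx 39.312 i$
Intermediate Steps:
$o = -1525 - \sqrt{418}$ ($o = 6 - \left(1531 + \sqrt{-343 + 761}\right) = 6 - \left(1531 + \sqrt{418}\right) = -1525 - \sqrt{418} \approx -1545.4$)
$\sqrt{Y{\left(26 \cdot 0 \right)} + o} = \sqrt{\left(26 \cdot 0\right)^{2} - \left(1525 + \sqrt{418}\right)} = \sqrt{0^{2} - \left(1525 + \sqrt{418}\right)} = \sqrt{0 - \left(1525 + \sqrt{418}\right)} = \sqrt{-1525 - \sqrt{418}}$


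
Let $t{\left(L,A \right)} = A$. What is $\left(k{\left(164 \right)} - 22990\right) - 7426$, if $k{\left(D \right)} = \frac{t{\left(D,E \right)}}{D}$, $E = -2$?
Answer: $- \frac{2494113}{82} \approx -30416.0$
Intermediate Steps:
$k{\left(D \right)} = - \frac{2}{D}$
$\left(k{\left(164 \right)} - 22990\right) - 7426 = \left(- \frac{2}{164} - 22990\right) - 7426 = \left(\left(-2\right) \frac{1}{164} - 22990\right) - 7426 = \left(- \frac{1}{82} - 22990\right) - 7426 = - \frac{1885181}{82} - 7426 = - \frac{2494113}{82}$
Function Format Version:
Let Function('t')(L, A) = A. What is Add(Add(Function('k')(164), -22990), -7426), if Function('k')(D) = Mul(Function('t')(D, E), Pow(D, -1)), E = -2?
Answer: Rational(-2494113, 82) ≈ -30416.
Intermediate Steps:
Function('k')(D) = Mul(-2, Pow(D, -1))
Add(Add(Function('k')(164), -22990), -7426) = Add(Add(Mul(-2, Pow(164, -1)), -22990), -7426) = Add(Add(Mul(-2, Rational(1, 164)), -22990), -7426) = Add(Add(Rational(-1, 82), -22990), -7426) = Add(Rational(-1885181, 82), -7426) = Rational(-2494113, 82)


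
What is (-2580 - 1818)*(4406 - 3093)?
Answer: -5774574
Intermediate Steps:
(-2580 - 1818)*(4406 - 3093) = -4398*1313 = -5774574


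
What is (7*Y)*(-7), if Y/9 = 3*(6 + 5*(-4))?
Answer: 18522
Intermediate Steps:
Y = -378 (Y = 9*(3*(6 + 5*(-4))) = 9*(3*(6 - 20)) = 9*(3*(-14)) = 9*(-42) = -378)
(7*Y)*(-7) = (7*(-378))*(-7) = -2646*(-7) = 18522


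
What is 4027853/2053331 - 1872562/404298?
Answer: -1108268345914/415078808319 ≈ -2.6700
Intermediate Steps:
4027853/2053331 - 1872562/404298 = 4027853*(1/2053331) - 1872562*1/404298 = 4027853/2053331 - 936281/202149 = -1108268345914/415078808319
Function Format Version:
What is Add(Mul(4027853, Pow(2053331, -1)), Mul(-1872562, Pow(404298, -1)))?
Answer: Rational(-1108268345914, 415078808319) ≈ -2.6700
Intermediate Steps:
Add(Mul(4027853, Pow(2053331, -1)), Mul(-1872562, Pow(404298, -1))) = Add(Mul(4027853, Rational(1, 2053331)), Mul(-1872562, Rational(1, 404298))) = Add(Rational(4027853, 2053331), Rational(-936281, 202149)) = Rational(-1108268345914, 415078808319)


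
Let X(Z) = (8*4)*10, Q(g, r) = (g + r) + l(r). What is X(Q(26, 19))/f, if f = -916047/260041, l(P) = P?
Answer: -83213120/916047 ≈ -90.839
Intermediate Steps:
Q(g, r) = g + 2*r (Q(g, r) = (g + r) + r = g + 2*r)
X(Z) = 320 (X(Z) = 32*10 = 320)
f = -916047/260041 (f = -916047*1/260041 = -916047/260041 ≈ -3.5227)
X(Q(26, 19))/f = 320/(-916047/260041) = 320*(-260041/916047) = -83213120/916047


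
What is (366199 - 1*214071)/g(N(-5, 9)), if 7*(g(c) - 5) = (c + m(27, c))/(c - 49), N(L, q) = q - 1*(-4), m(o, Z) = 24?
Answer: 38336256/1223 ≈ 31346.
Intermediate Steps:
N(L, q) = 4 + q (N(L, q) = q + 4 = 4 + q)
g(c) = 5 + (24 + c)/(7*(-49 + c)) (g(c) = 5 + ((c + 24)/(c - 49))/7 = 5 + ((24 + c)/(-49 + c))/7 = 5 + (24 + c)/(7*(-49 + c)))
(366199 - 1*214071)/g(N(-5, 9)) = (366199 - 1*214071)/(((-1691 + 36*(4 + 9))/(7*(-49 + (4 + 9))))) = (366199 - 214071)/(((-1691 + 36*13)/(7*(-49 + 13)))) = 152128/(((⅐)*(-1691 + 468)/(-36))) = 152128/(((⅐)*(-1/36)*(-1223))) = 152128/(1223/252) = 152128*(252/1223) = 38336256/1223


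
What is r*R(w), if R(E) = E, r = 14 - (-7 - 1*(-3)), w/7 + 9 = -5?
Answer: -1764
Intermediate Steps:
w = -98 (w = -63 + 7*(-5) = -63 - 35 = -98)
r = 18 (r = 14 - (-7 + 3) = 14 - 1*(-4) = 14 + 4 = 18)
r*R(w) = 18*(-98) = -1764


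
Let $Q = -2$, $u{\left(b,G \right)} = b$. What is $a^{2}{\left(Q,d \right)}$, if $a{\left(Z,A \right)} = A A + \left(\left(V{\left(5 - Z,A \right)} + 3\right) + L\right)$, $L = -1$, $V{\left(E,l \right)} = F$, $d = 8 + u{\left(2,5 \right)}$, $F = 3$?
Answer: $11025$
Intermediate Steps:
$d = 10$ ($d = 8 + 2 = 10$)
$V{\left(E,l \right)} = 3$
$a{\left(Z,A \right)} = 5 + A^{2}$ ($a{\left(Z,A \right)} = A A + \left(\left(3 + 3\right) - 1\right) = A^{2} + \left(6 - 1\right) = A^{2} + 5 = 5 + A^{2}$)
$a^{2}{\left(Q,d \right)} = \left(5 + 10^{2}\right)^{2} = \left(5 + 100\right)^{2} = 105^{2} = 11025$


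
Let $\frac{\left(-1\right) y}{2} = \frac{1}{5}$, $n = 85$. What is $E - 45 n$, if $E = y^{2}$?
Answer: $- \frac{95621}{25} \approx -3824.8$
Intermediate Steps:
$y = - \frac{2}{5} \approx -0.4$
$E = \frac{4}{25}$ ($E = \left(- \frac{2}{5}\right)^{2} = \frac{4}{25} \approx 0.16$)
$E - 45 n = \frac{4}{25} - 3825 = - \frac{95621}{25}$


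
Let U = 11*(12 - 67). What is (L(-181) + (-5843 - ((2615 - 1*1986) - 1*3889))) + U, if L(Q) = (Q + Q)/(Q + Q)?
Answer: -3187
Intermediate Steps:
U = -605 (U = 11*(-55) = -605)
L(Q) = 1 (L(Q) = (2*Q)/((2*Q)) = (2*Q)*(1/(2*Q)) = 1)
(L(-181) + (-5843 - ((2615 - 1*1986) - 1*3889))) + U = (1 + (-5843 - ((2615 - 1*1986) - 1*3889))) - 605 = (1 + (-5843 - ((2615 - 1986) - 3889))) - 605 = (1 + (-5843 - (629 - 3889))) - 605 = (1 + (-5843 - 1*(-3260))) - 605 = (1 + (-5843 + 3260)) - 605 = (1 - 2583) - 605 = -2582 - 605 = -3187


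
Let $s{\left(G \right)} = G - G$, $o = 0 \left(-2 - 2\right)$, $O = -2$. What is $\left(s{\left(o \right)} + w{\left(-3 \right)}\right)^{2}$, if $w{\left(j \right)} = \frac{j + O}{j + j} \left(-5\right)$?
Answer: $\frac{625}{36} \approx 17.361$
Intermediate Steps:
$o = 0$ ($o = 0 \left(-4\right) = 0$)
$s{\left(G \right)} = 0$
$w{\left(j \right)} = - \frac{5 \left(-2 + j\right)}{2 j}$ ($w{\left(j \right)} = \frac{j - 2}{j + j} \left(-5\right) = \frac{-2 + j}{2 j} \left(-5\right) = - \frac{5 \left(-2 + j\right)}{2 j}$)
$\left(s{\left(o \right)} + w{\left(-3 \right)}\right)^{2} = \left(0 - \left(\frac{5}{2} - \frac{5}{-3}\right)\right)^{2} = \left(0 + \left(- \frac{5}{2} + 5 \left(- \frac{1}{3}\right)\right)\right)^{2} = \left(0 - \frac{25}{6}\right)^{2} = \left(- \frac{25}{6}\right)^{2} = \frac{625}{36}$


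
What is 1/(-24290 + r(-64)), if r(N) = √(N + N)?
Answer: -12145/295002114 - 2*I*√2/147501057 ≈ -4.1169e-5 - 1.9176e-8*I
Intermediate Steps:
r(N) = √2*√N (r(N) = √(2*N) = √2*√N)
1/(-24290 + r(-64)) = 1/(-24290 + √2*√(-64)) = 1/(-24290 + √2*(8*I)) = 1/(-24290 + 8*I*√2)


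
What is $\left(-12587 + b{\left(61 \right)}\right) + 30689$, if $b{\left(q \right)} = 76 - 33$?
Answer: $18145$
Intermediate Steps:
$b{\left(q \right)} = 43$
$\left(-12587 + b{\left(61 \right)}\right) + 30689 = \left(-12587 + 43\right) + 30689 = -12544 + 30689 = 18145$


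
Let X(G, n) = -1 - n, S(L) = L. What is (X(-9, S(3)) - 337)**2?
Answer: 116281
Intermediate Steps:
(X(-9, S(3)) - 337)**2 = ((-1 - 1*3) - 337)**2 = ((-1 - 3) - 337)**2 = (-4 - 337)**2 = (-341)**2 = 116281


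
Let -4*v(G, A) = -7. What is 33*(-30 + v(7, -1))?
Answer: -3729/4 ≈ -932.25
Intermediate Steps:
v(G, A) = 7/4 (v(G, A) = -¼*(-7) = 7/4)
33*(-30 + v(7, -1)) = 33*(-30 + 7/4) = 33*(-113/4) = -3729/4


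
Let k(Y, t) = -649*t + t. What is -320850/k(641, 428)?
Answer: 17825/15408 ≈ 1.1569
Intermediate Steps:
k(Y, t) = -648*t
-320850/k(641, 428) = -320850/((-648*428)) = -320850/(-277344) = -320850*(-1/277344) = 17825/15408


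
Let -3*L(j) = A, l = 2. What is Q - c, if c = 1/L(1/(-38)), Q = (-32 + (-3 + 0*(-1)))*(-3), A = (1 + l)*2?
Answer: 211/2 ≈ 105.50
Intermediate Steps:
A = 6 (A = (1 + 2)*2 = 3*2 = 6)
L(j) = -2 (L(j) = -1/3*6 = -2)
Q = 105 (Q = (-32 + (-3 + 0))*(-3) = (-32 - 3)*(-3) = -35*(-3) = 105)
c = -1/2 (c = 1/(-2) = -1/2 ≈ -0.50000)
Q - c = 105 - 1*(-1/2) = 105 + 1/2 = 211/2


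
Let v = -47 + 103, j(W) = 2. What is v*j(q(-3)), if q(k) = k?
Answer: 112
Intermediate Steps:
v = 56
v*j(q(-3)) = 56*2 = 112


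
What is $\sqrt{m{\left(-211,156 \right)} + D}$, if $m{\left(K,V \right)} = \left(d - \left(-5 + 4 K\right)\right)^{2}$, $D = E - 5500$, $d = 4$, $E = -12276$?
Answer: $\sqrt{709833} \approx 842.52$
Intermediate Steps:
$D = -17776$ ($D = -12276 - 5500 = -17776$)
$m{\left(K,V \right)} = \left(9 - 4 K\right)^{2}$ ($m{\left(K,V \right)} = \left(4 - \left(-5 + 4 K\right)\right)^{2} = \left(9 - 4 K\right)^{2}$)
$\sqrt{m{\left(-211,156 \right)} + D} = \sqrt{\left(9 - -844\right)^{2} - 17776} = \sqrt{\left(9 + 844\right)^{2} - 17776} = \sqrt{853^{2} - 17776} = \sqrt{727609 - 17776} = \sqrt{709833}$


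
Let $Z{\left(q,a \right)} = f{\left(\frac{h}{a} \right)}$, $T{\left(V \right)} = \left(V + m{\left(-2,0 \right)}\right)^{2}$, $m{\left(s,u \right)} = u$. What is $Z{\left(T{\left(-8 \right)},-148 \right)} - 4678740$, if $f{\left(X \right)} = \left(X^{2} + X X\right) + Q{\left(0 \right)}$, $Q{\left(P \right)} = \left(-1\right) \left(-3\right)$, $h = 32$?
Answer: $- \frac{6405190825}{1369} \approx -4.6787 \cdot 10^{6}$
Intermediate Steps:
$Q{\left(P \right)} = 3$
$T{\left(V \right)} = V^{2}$ ($T{\left(V \right)} = \left(V + 0\right)^{2} = V^{2}$)
$f{\left(X \right)} = 3 + 2 X^{2}$ ($f{\left(X \right)} = \left(X^{2} + X X\right) + 3 = \left(X^{2} + X^{2}\right) + 3 = 2 X^{2} + 3 = 3 + 2 X^{2}$)
$Z{\left(q,a \right)} = 3 + \frac{2048}{a^{2}}$ ($Z{\left(q,a \right)} = 3 + 2 \left(\frac{32}{a}\right)^{2} = 3 + 2 \frac{1024}{a^{2}} = 3 + \frac{2048}{a^{2}}$)
$Z{\left(T{\left(-8 \right)},-148 \right)} - 4678740 = \left(3 + \frac{2048}{21904}\right) - 4678740 = \left(3 + 2048 \cdot \frac{1}{21904}\right) - 4678740 = \left(3 + \frac{128}{1369}\right) - 4678740 = \frac{4235}{1369} - 4678740 = - \frac{6405190825}{1369}$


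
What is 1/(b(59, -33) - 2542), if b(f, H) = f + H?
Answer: -1/2516 ≈ -0.00039746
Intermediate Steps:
b(f, H) = H + f
1/(b(59, -33) - 2542) = 1/((-33 + 59) - 2542) = 1/(26 - 2542) = 1/(-2516) = -1/2516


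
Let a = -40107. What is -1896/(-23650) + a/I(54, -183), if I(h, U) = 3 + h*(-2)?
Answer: 31624321/82775 ≈ 382.05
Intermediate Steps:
I(h, U) = 3 - 2*h
-1896/(-23650) + a/I(54, -183) = -1896/(-23650) - 40107/(3 - 2*54) = -1896*(-1/23650) - 40107/(3 - 108) = 948/11825 - 40107/(-105) = 948/11825 - 40107*(-1/105) = 948/11825 + 13369/35 = 31624321/82775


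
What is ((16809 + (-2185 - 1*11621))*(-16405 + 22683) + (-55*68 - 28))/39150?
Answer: 3141511/6525 ≈ 481.46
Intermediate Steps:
((16809 + (-2185 - 1*11621))*(-16405 + 22683) + (-55*68 - 28))/39150 = ((16809 + (-2185 - 11621))*6278 + (-3740 - 28))*(1/39150) = ((16809 - 13806)*6278 - 3768)*(1/39150) = (3003*6278 - 3768)*(1/39150) = (18852834 - 3768)*(1/39150) = 18849066*(1/39150) = 3141511/6525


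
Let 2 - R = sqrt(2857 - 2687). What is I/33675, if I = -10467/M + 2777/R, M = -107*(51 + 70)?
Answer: -35085058/36187188675 - 2777*sqrt(170)/5590050 ≈ -0.0074467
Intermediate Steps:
M = -12947 (M = -107*121 = -12947)
R = 2 - sqrt(170) (R = 2 - sqrt(2857 - 2687) = 2 - sqrt(170) ≈ -11.038)
I = 10467/12947 + 2777/(2 - sqrt(170)) (I = -10467/(-12947) + 2777/(2 - sqrt(170)) = -10467*(-1/12947) + 2777/(2 - sqrt(170)) = 10467/12947 + 2777/(2 - sqrt(170)) ≈ -250.77)
I/33675 = (-35085058/1074601 - 2777*sqrt(170)/166)/33675 = (-35085058/1074601 - 2777*sqrt(170)/166)*(1/33675) = -35085058/36187188675 - 2777*sqrt(170)/5590050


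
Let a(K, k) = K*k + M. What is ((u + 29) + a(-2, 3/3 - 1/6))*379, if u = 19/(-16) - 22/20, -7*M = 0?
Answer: 2278169/240 ≈ 9492.4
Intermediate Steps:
M = 0 (M = -⅐*0 = 0)
a(K, k) = K*k (a(K, k) = K*k + 0 = K*k)
u = -183/80 (u = 19*(-1/16) - 22*1/20 = -19/16 - 11/10 = -183/80 ≈ -2.2875)
((u + 29) + a(-2, 3/3 - 1/6))*379 = ((-183/80 + 29) - 2*(3/3 - 1/6))*379 = (2137/80 - 2*(3*(⅓) - 1*⅙))*379 = (2137/80 - 2*(1 - ⅙))*379 = (2137/80 - 2*⅚)*379 = (2137/80 - 5/3)*379 = (6011/240)*379 = 2278169/240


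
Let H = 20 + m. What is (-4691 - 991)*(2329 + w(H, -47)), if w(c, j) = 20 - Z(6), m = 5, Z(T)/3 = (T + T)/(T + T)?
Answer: -13329972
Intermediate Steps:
Z(T) = 3 (Z(T) = 3*((T + T)/(T + T)) = 3*((2*T)/((2*T))) = 3*((2*T)*(1/(2*T))) = 3*1 = 3)
H = 25 (H = 20 + 5 = 25)
w(c, j) = 17 (w(c, j) = 20 - 1*3 = 20 - 3 = 17)
(-4691 - 991)*(2329 + w(H, -47)) = (-4691 - 991)*(2329 + 17) = -5682*2346 = -13329972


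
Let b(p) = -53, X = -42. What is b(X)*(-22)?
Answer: 1166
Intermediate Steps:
b(X)*(-22) = -53*(-22) = 1166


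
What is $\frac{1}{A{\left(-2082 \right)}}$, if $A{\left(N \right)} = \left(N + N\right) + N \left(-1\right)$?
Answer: $- \frac{1}{2082} \approx -0.00048031$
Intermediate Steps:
$A{\left(N \right)} = N$ ($A{\left(N \right)} = 2 N - N = N$)
$\frac{1}{A{\left(-2082 \right)}} = \frac{1}{-2082} = - \frac{1}{2082}$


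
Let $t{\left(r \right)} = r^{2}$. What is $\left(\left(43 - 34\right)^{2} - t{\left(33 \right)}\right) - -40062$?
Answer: $39054$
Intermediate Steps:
$\left(\left(43 - 34\right)^{2} - t{\left(33 \right)}\right) - -40062 = \left(\left(43 - 34\right)^{2} - 33^{2}\right) - -40062 = \left(9^{2} - 1089\right) + 40062 = \left(81 - 1089\right) + 40062 = -1008 + 40062 = 39054$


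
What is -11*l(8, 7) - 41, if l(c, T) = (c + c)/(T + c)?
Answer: -791/15 ≈ -52.733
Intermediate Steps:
l(c, T) = 2*c/(T + c) (l(c, T) = (2*c)/(T + c) = 2*c/(T + c))
-11*l(8, 7) - 41 = -22*8/(7 + 8) - 41 = -22*8/15 - 41 = -11*16/15 - 41 = -176/15 - 41 = -791/15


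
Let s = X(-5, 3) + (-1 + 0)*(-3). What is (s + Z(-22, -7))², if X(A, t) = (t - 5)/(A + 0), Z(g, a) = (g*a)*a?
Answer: 28869129/25 ≈ 1.1548e+6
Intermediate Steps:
Z(g, a) = g*a² (Z(g, a) = (a*g)*a = g*a²)
X(A, t) = (-5 + t)/A
s = 17/5 (s = (-5 + 3)/(-5) + (-1 + 0)*(-3) = -⅕*(-2) - 1*(-3) = ⅖ + 3 = 17/5 ≈ 3.4000)
(s + Z(-22, -7))² = (17/5 - 22*(-7)²)² = (17/5 - 22*49)² = (17/5 - 1078)² = (-5373/5)² = 28869129/25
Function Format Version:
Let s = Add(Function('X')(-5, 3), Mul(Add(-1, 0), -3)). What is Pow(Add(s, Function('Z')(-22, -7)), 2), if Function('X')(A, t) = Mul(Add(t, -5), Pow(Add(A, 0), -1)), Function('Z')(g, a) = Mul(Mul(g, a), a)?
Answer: Rational(28869129, 25) ≈ 1.1548e+6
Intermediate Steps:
Function('Z')(g, a) = Mul(g, Pow(a, 2)) (Function('Z')(g, a) = Mul(Mul(a, g), a) = Mul(g, Pow(a, 2)))
Function('X')(A, t) = Mul(Pow(A, -1), Add(-5, t)) (Function('X')(A, t) = Mul(Add(-5, t), Pow(A, -1)) = Mul(Pow(A, -1), Add(-5, t)))
s = Rational(17, 5) (s = Add(Mul(Pow(-5, -1), Add(-5, 3)), Mul(Add(-1, 0), -3)) = Add(Mul(Rational(-1, 5), -2), Mul(-1, -3)) = Add(Rational(2, 5), 3) = Rational(17, 5) ≈ 3.4000)
Pow(Add(s, Function('Z')(-22, -7)), 2) = Pow(Add(Rational(17, 5), Mul(-22, Pow(-7, 2))), 2) = Pow(Add(Rational(17, 5), Mul(-22, 49)), 2) = Pow(Add(Rational(17, 5), -1078), 2) = Pow(Rational(-5373, 5), 2) = Rational(28869129, 25)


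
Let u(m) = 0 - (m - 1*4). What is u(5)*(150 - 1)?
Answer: -149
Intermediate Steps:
u(m) = 4 - m (u(m) = 0 - (m - 4) = 0 - (-4 + m) = 0 + (4 - m) = 4 - m)
u(5)*(150 - 1) = (4 - 1*5)*(150 - 1) = (4 - 5)*149 = -1*149 = -149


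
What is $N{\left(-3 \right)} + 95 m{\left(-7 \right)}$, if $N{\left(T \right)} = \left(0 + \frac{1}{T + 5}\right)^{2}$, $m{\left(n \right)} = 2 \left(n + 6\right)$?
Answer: $- \frac{759}{4} \approx -189.75$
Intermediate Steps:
$m{\left(n \right)} = 12 + 2 n$ ($m{\left(n \right)} = 2 \left(6 + n\right) = 12 + 2 n$)
$N{\left(T \right)} = \frac{1}{\left(5 + T\right)^{2}}$ ($N{\left(T \right)} = \left(0 + \frac{1}{5 + T}\right)^{2} = \left(\frac{1}{5 + T}\right)^{2} = \frac{1}{\left(5 + T\right)^{2}}$)
$N{\left(-3 \right)} + 95 m{\left(-7 \right)} = \frac{1}{\left(5 - 3\right)^{2}} + 95 \left(12 + 2 \left(-7\right)\right) = \frac{1}{4} + 95 \left(12 - 14\right) = \frac{1}{4} + 95 \left(-2\right) = \frac{1}{4} - 190 = - \frac{759}{4}$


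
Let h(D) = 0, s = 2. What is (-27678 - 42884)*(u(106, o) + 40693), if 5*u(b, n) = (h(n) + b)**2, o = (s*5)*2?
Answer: -15149731962/5 ≈ -3.0299e+9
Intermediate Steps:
o = 20 (o = (2*5)*2 = 10*2 = 20)
u(b, n) = b**2/5 (u(b, n) = (0 + b)**2/5 = b**2/5)
(-27678 - 42884)*(u(106, o) + 40693) = (-27678 - 42884)*((1/5)*106**2 + 40693) = -70562*((1/5)*11236 + 40693) = -70562*(11236/5 + 40693) = -70562*214701/5 = -15149731962/5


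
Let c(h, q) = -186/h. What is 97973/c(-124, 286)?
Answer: 195946/3 ≈ 65315.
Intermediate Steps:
97973/c(-124, 286) = 97973/((-186/(-124))) = 97973/((-186*(-1/124))) = 97973/(3/2) = 97973*(⅔) = 195946/3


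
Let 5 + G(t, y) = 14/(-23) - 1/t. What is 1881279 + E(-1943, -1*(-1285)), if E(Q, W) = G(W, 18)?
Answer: 55601035057/29555 ≈ 1.8813e+6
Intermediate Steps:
G(t, y) = -129/23 - 1/t (G(t, y) = -5 + (14/(-23) - 1/t) = -5 + (14*(-1/23) - 1/t) = -5 + (-14/23 - 1/t) = -129/23 - 1/t)
E(Q, W) = -129/23 - 1/W
1881279 + E(-1943, -1*(-1285)) = 1881279 + (-129/23 - 1/((-1*(-1285)))) = 1881279 + (-129/23 - 1/1285) = 1881279 - 165788/29555 = 55601035057/29555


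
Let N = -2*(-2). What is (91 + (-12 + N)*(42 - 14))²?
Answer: 17689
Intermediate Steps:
N = 4
(91 + (-12 + N)*(42 - 14))² = (91 + (-12 + 4)*(42 - 14))² = (91 - 8*28)² = (91 - 224)² = (-133)² = 17689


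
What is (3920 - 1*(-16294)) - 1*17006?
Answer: 3208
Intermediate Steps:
(3920 - 1*(-16294)) - 1*17006 = (3920 + 16294) - 17006 = 20214 - 17006 = 3208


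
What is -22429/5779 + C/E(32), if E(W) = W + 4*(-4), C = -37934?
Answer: -109789725/46232 ≈ -2374.8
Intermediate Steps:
E(W) = -16 + W (E(W) = W - 16 = -16 + W)
-22429/5779 + C/E(32) = -22429/5779 - 37934/(-16 + 32) = -22429*1/5779 - 37934/16 = -22429/5779 - 37934*1/16 = -22429/5779 - 18967/8 = -109789725/46232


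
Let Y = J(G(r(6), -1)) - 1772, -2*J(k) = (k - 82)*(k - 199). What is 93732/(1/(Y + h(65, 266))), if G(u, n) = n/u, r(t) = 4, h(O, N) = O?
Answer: -7424441421/8 ≈ -9.2806e+8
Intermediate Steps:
J(k) = -(-199 + k)*(-82 + k)/2 (J(k) = -(k - 82)*(k - 199)/2 = -(-82 + k)*(-199 + k)/2 = -(-199 + k)*(-82 + k)/2)
Y = -318917/32 (Y = (-8159 - (-1/4)²/2 + 281*(-1/4)/2) - 1772 = (-8159 - (-1*¼)²/2 + 281*(-1*¼)/2) - 1772 = (-8159 - (-¼)²/2 + (281/2)*(-¼)) - 1772 = (-8159 - ½*1/16 - 281/8) - 1772 = (-8159 - 1/32 - 281/8) - 1772 = -262213/32 - 1772 = -318917/32 ≈ -9966.2)
93732/(1/(Y + h(65, 266))) = 93732/(1/(-318917/32 + 65)) = 93732/(1/(-316837/32)) = 93732/(-32/316837) = 93732*(-316837/32) = -7424441421/8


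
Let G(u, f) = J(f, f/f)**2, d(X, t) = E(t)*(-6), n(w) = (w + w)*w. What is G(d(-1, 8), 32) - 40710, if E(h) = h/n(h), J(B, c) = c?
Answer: -40709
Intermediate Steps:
n(w) = 2*w**2 (n(w) = (2*w)*w = 2*w**2)
E(h) = 1/(2*h) (E(h) = h/((2*h**2)) = h*(1/(2*h**2)) = 1/(2*h))
d(X, t) = -3/t (d(X, t) = (1/(2*t))*(-6) = -3/t)
G(u, f) = 1 (G(u, f) = (f/f)**2 = 1**2 = 1)
G(d(-1, 8), 32) - 40710 = 1 - 40710 = -40709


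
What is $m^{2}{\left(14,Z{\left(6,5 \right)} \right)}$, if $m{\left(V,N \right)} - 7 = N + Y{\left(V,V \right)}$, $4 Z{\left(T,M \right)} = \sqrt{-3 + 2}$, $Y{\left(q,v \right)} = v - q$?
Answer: $\frac{\left(28 + i\right)^{2}}{16} \approx 48.938 + 3.5 i$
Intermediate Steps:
$Z{\left(T,M \right)} = \frac{i}{4}$ ($Z{\left(T,M \right)} = \frac{\sqrt{-3 + 2}}{4} = \frac{\sqrt{-1}}{4} = \frac{i}{4}$)
$m{\left(V,N \right)} = 7 + N$ ($m{\left(V,N \right)} = 7 + \left(N + \left(V - V\right)\right) = 7 + \left(N + 0\right) = 7 + N$)
$m^{2}{\left(14,Z{\left(6,5 \right)} \right)} = \left(7 + \frac{i}{4}\right)^{2}$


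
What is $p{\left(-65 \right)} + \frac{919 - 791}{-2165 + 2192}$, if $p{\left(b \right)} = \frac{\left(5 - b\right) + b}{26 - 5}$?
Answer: $\frac{941}{189} \approx 4.9788$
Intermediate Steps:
$p{\left(b \right)} = \frac{5}{21}$
$p{\left(-65 \right)} + \frac{919 - 791}{-2165 + 2192} = \frac{5}{21} + \frac{919 - 791}{-2165 + 2192} = \frac{5}{21} + \frac{128}{27} = \frac{941}{189}$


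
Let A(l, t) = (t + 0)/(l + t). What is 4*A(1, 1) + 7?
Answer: 9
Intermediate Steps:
A(l, t) = t/(l + t)
4*A(1, 1) + 7 = 4*(1/(1 + 1)) + 7 = 4*(1/2) + 7 = 4*(1*(½)) + 7 = 4*(½) + 7 = 2 + 7 = 9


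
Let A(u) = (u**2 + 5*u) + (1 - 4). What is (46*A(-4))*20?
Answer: -6440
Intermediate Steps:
A(u) = -3 + u**2 + 5*u (A(u) = (u**2 + 5*u) - 3 = -3 + u**2 + 5*u)
(46*A(-4))*20 = (46*(-3 + (-4)**2 + 5*(-4)))*20 = (46*(-3 + 16 - 20))*20 = (46*(-7))*20 = -322*20 = -6440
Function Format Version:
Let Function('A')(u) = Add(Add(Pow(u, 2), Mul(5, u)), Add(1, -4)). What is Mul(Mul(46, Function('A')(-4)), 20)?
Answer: -6440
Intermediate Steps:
Function('A')(u) = Add(-3, Pow(u, 2), Mul(5, u)) (Function('A')(u) = Add(Add(Pow(u, 2), Mul(5, u)), -3) = Add(-3, Pow(u, 2), Mul(5, u)))
Mul(Mul(46, Function('A')(-4)), 20) = Mul(Mul(46, Add(-3, Pow(-4, 2), Mul(5, -4))), 20) = Mul(Mul(46, Add(-3, 16, -20)), 20) = Mul(Mul(46, -7), 20) = Mul(-322, 20) = -6440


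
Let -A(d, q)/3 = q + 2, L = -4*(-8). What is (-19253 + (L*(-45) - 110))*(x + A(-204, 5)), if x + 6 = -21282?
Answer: 443291127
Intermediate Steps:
x = -21288 (x = -6 - 21282 = -21288)
L = 32
A(d, q) = -6 - 3*q (A(d, q) = -3*(q + 2) = -3*(2 + q) = -6 - 3*q)
(-19253 + (L*(-45) - 110))*(x + A(-204, 5)) = (-19253 + (32*(-45) - 110))*(-21288 + (-6 - 3*5)) = (-19253 + (-1440 - 110))*(-21288 + (-6 - 15)) = (-19253 - 1550)*(-21288 - 21) = -20803*(-21309) = 443291127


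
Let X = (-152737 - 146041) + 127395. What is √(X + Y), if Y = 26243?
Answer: 2*I*√36285 ≈ 380.97*I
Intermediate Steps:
X = -171383 (X = -298778 + 127395 = -171383)
√(X + Y) = √(-171383 + 26243) = √(-145140) = 2*I*√36285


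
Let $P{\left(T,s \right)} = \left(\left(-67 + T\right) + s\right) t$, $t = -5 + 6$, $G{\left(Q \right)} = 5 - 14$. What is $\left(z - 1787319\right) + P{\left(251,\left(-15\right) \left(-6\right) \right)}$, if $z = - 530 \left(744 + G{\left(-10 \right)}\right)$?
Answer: $-2176595$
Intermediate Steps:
$G{\left(Q \right)} = -9$ ($G{\left(Q \right)} = 5 - 14 = -9$)
$t = 1$
$z = -389550$ ($z = - 530 \left(744 - 9\right) = \left(-530\right) 735 = -389550$)
$P{\left(T,s \right)} = -67 + T + s$ ($P{\left(T,s \right)} = \left(\left(-67 + T\right) + s\right) 1 = \left(-67 + T + s\right) 1 = -67 + T + s$)
$\left(z - 1787319\right) + P{\left(251,\left(-15\right) \left(-6\right) \right)} = \left(-389550 - 1787319\right) - -274 = \left(-389550 - 1787319\right) + \left(-67 + 251 + 90\right) = -2176869 + 274 = -2176595$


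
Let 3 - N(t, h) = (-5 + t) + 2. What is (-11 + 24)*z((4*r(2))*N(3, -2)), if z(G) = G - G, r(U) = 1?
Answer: 0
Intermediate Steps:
N(t, h) = 6 - t (N(t, h) = 3 - ((-5 + t) + 2) = 3 - (-3 + t) = 3 + (3 - t) = 6 - t)
z(G) = 0
(-11 + 24)*z((4*r(2))*N(3, -2)) = (-11 + 24)*0 = 13*0 = 0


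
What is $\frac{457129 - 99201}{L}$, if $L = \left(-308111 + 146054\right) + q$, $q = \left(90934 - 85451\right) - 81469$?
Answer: $- \frac{357928}{238043} \approx -1.5036$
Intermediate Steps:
$q = -75986$ ($q = 5483 - 81469 = -75986$)
$L = -238043$ ($L = \left(-308111 + 146054\right) - 75986 = -162057 - 75986 = -238043$)
$\frac{457129 - 99201}{L} = \frac{457129 - 99201}{-238043} = 357928 \left(- \frac{1}{238043}\right) = - \frac{357928}{238043}$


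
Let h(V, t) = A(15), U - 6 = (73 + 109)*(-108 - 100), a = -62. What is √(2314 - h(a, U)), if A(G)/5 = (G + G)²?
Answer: I*√2186 ≈ 46.755*I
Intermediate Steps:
U = -37850 (U = 6 + (73 + 109)*(-108 - 100) = 6 + 182*(-208) = 6 - 37856 = -37850)
A(G) = 20*G² (A(G) = 5*(G + G)² = 5*(2*G)² = 5*(4*G²) = 20*G²)
h(V, t) = 4500 (h(V, t) = 20*15² = 20*225 = 4500)
√(2314 - h(a, U)) = √(2314 - 1*4500) = √(2314 - 4500) = √(-2186) = I*√2186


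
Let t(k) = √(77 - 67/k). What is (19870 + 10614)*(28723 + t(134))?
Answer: 875591932 + 45726*√34 ≈ 8.7586e+8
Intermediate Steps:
(19870 + 10614)*(28723 + t(134)) = (19870 + 10614)*(28723 + √(77 - 67/134)) = 30484*(28723 + √(77 - 67*1/134)) = 30484*(28723 + √(77 - ½)) = 30484*(28723 + √(153/2)) = 30484*(28723 + 3*√34/2) = 875591932 + 45726*√34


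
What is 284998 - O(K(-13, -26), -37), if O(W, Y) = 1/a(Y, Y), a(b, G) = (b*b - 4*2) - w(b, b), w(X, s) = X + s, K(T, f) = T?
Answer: 408972129/1435 ≈ 2.8500e+5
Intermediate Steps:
a(b, G) = -8 + b² - 2*b (a(b, G) = (b*b - 4*2) - (b + b) = (b² - 8) - 2*b = (-8 + b²) - 2*b = -8 + b² - 2*b)
O(W, Y) = 1/(-8 + Y² - 2*Y)
284998 - O(K(-13, -26), -37) = 284998 - 1/(-8 + (-37)² - 2*(-37)) = 284998 - 1/(-8 + 1369 + 74) = 284998 - 1/1435 = 408972129/1435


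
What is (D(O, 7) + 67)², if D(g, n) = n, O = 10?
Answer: 5476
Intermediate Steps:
(D(O, 7) + 67)² = (7 + 67)² = 74² = 5476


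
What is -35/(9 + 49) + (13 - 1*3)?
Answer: 545/58 ≈ 9.3965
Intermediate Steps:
-35/(9 + 49) + (13 - 1*3) = -35/58 + (13 - 3) = (1/58)*(-35) + 10 = -35/58 + 10 = 545/58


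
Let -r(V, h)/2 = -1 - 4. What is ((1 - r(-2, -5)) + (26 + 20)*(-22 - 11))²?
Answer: 2331729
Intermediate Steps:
r(V, h) = 10 (r(V, h) = -2*(-1 - 4) = -2*(-5) = 10)
((1 - r(-2, -5)) + (26 + 20)*(-22 - 11))² = ((1 - 1*10) + (26 + 20)*(-22 - 11))² = ((1 - 10) + 46*(-33))² = (-9 - 1518)² = (-1527)² = 2331729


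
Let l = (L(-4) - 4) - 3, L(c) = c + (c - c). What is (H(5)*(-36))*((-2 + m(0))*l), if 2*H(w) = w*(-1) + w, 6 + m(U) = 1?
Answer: 0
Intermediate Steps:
L(c) = c (L(c) = c + 0 = c)
m(U) = -5 (m(U) = -6 + 1 = -5)
l = -11 (l = (-4 - 4) - 3 = -8 - 3 = -11)
H(w) = 0 (H(w) = (w*(-1) + w)/2 = (-w + w)/2 = (½)*0 = 0)
(H(5)*(-36))*((-2 + m(0))*l) = (0*(-36))*((-2 - 5)*(-11)) = 0*(-7*(-11)) = 0*77 = 0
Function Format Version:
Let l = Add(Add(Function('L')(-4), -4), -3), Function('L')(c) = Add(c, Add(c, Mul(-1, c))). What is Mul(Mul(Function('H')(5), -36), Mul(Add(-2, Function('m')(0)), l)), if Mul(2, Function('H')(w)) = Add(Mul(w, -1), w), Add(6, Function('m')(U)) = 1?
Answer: 0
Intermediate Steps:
Function('L')(c) = c (Function('L')(c) = Add(c, 0) = c)
Function('m')(U) = -5 (Function('m')(U) = Add(-6, 1) = -5)
l = -11 (l = Add(Add(-4, -4), -3) = Add(-8, -3) = -11)
Function('H')(w) = 0 (Function('H')(w) = Mul(Rational(1, 2), Add(Mul(w, -1), w)) = Mul(Rational(1, 2), Add(Mul(-1, w), w)) = Mul(Rational(1, 2), 0) = 0)
Mul(Mul(Function('H')(5), -36), Mul(Add(-2, Function('m')(0)), l)) = Mul(Mul(0, -36), Mul(Add(-2, -5), -11)) = Mul(0, Mul(-7, -11)) = Mul(0, 77) = 0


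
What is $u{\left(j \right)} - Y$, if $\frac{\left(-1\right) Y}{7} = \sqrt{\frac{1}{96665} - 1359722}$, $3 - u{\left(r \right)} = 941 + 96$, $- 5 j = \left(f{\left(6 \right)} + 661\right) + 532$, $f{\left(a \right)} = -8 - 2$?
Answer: $-1034 + \frac{21 i \sqrt{1411712062213865}}{96665} \approx -1034.0 + 8162.5 i$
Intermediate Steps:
$f{\left(a \right)} = -10$ ($f{\left(a \right)} = -8 - 2 = -10$)
$j = - \frac{1183}{5}$ ($j = - \frac{\left(-10 + 661\right) + 532}{5} = - \frac{651 + 532}{5} = \left(- \frac{1}{5}\right) 1183 = - \frac{1183}{5} \approx -236.6$)
$u{\left(r \right)} = -1034$ ($u{\left(r \right)} = 3 - \left(941 + 96\right) = 3 - 1037 = -1034$)
$Y = - \frac{21 i \sqrt{1411712062213865}}{96665}$ ($Y = - 7 \sqrt{\frac{1}{96665} - 1359722} = - 7 \sqrt{- \frac{131437527129}{96665}} = - 7 \frac{3 i \sqrt{1411712062213865}}{96665} = - \frac{21 i \sqrt{1411712062213865}}{96665} \approx - 8162.5 i$)
$u{\left(j \right)} - Y = -1034 - - \frac{21 i \sqrt{1411712062213865}}{96665} = -1034 + \frac{21 i \sqrt{1411712062213865}}{96665}$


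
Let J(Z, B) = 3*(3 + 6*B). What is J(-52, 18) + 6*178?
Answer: 1401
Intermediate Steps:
J(Z, B) = 9 + 18*B
J(-52, 18) + 6*178 = (9 + 18*18) + 6*178 = (9 + 324) + 1068 = 333 + 1068 = 1401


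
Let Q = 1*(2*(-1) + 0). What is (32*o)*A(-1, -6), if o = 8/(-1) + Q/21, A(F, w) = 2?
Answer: -10880/21 ≈ -518.10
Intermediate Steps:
Q = -2 (Q = 1*(-2 + 0) = 1*(-2) = -2)
o = -170/21 (o = 8/(-1) - 2/21 = 8*(-1) - 2*1/21 = -8 - 2/21 = -170/21 ≈ -8.0952)
(32*o)*A(-1, -6) = (32*(-170/21))*2 = -5440/21*2 = -10880/21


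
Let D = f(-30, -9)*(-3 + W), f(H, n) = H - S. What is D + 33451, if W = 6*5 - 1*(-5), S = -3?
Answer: 32587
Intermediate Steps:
W = 35 (W = 30 + 5 = 35)
f(H, n) = 3 + H (f(H, n) = H - 1*(-3) = H + 3 = 3 + H)
D = -864 (D = (3 - 30)*(-3 + 35) = -27*32 = -864)
D + 33451 = -864 + 33451 = 32587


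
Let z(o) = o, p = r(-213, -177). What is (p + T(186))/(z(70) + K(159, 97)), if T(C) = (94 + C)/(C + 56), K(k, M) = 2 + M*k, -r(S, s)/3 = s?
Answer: 64391/1874895 ≈ 0.034344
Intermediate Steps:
r(S, s) = -3*s
p = 531 (p = -3*(-177) = 531)
T(C) = (94 + C)/(56 + C)
(p + T(186))/(z(70) + K(159, 97)) = (531 + (94 + 186)/(56 + 186))/(70 + (2 + 97*159)) = (531 + 280/242)/(70 + (2 + 15423)) = (531 + (1/242)*280)/(70 + 15425) = (531 + 140/121)/15495 = (64391/121)*(1/15495) = 64391/1874895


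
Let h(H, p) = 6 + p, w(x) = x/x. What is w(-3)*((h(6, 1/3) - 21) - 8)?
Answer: -68/3 ≈ -22.667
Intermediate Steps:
w(x) = 1
w(-3)*((h(6, 1/3) - 21) - 8) = 1*(((6 + 1/3) - 21) - 8) = 1*(((6 + ⅓) - 21) - 8) = 1*((19/3 - 21) - 8) = 1*(-44/3 - 8) = 1*(-68/3) = -68/3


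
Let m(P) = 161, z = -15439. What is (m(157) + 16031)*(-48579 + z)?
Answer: -1036579456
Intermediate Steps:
(m(157) + 16031)*(-48579 + z) = (161 + 16031)*(-48579 - 15439) = 16192*(-64018) = -1036579456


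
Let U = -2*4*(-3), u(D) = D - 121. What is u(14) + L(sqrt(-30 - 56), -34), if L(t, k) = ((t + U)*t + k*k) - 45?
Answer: 918 + 24*I*sqrt(86) ≈ 918.0 + 222.57*I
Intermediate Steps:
u(D) = -121 + D
U = 24 (U = -8*(-3) = 24)
L(t, k) = -45 + k**2 + t*(24 + t) (L(t, k) = ((t + 24)*t + k*k) - 45 = ((24 + t)*t + k**2) - 45 = (t*(24 + t) + k**2) - 45 = (k**2 + t*(24 + t)) - 45 = -45 + k**2 + t*(24 + t))
u(14) + L(sqrt(-30 - 56), -34) = (-121 + 14) + (-45 + (-34)**2 + (sqrt(-30 - 56))**2 + 24*sqrt(-30 - 56)) = -107 + (-45 + 1156 + (sqrt(-86))**2 + 24*sqrt(-86)) = -107 + (-45 + 1156 + (I*sqrt(86))**2 + 24*(I*sqrt(86))) = -107 + (-45 + 1156 - 86 + 24*I*sqrt(86)) = -107 + (1025 + 24*I*sqrt(86)) = 918 + 24*I*sqrt(86)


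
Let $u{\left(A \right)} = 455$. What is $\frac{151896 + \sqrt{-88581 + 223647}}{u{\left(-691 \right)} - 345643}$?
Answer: $- \frac{37974}{86297} - \frac{\sqrt{135066}}{345188} \approx -0.4411$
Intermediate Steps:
$\frac{151896 + \sqrt{-88581 + 223647}}{u{\left(-691 \right)} - 345643} = \frac{151896 + \sqrt{-88581 + 223647}}{455 - 345643} = \frac{151896 + \sqrt{135066}}{-345188} = \left(151896 + \sqrt{135066}\right) \left(- \frac{1}{345188}\right) = - \frac{37974}{86297} - \frac{\sqrt{135066}}{345188}$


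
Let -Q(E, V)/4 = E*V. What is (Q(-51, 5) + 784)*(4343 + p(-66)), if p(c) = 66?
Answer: 7953836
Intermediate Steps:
Q(E, V) = -4*E*V
(Q(-51, 5) + 784)*(4343 + p(-66)) = (-4*(-51)*5 + 784)*(4343 + 66) = (1020 + 784)*4409 = 1804*4409 = 7953836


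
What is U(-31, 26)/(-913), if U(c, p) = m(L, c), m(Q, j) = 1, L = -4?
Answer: -1/913 ≈ -0.0010953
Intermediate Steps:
U(c, p) = 1
U(-31, 26)/(-913) = 1/(-913) = 1*(-1/913) = -1/913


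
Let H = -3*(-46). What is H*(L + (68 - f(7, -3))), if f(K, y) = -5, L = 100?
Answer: 23874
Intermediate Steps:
H = 138
H*(L + (68 - f(7, -3))) = 138*(100 + (68 - 1*(-5))) = 138*(100 + (68 + 5)) = 138*(100 + 73) = 138*173 = 23874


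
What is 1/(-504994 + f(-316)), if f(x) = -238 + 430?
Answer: -1/504802 ≈ -1.9810e-6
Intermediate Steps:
f(x) = 192
1/(-504994 + f(-316)) = 1/(-504994 + 192) = 1/(-504802) = -1/504802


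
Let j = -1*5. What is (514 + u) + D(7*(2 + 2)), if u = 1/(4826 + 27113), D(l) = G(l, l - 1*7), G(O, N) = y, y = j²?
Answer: 17215122/31939 ≈ 539.00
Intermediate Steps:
j = -5
y = 25 (y = (-5)² = 25)
G(O, N) = 25
D(l) = 25
u = 1/31939 ≈ 3.1310e-5
(514 + u) + D(7*(2 + 2)) = (514 + 1/31939) + 25 = 16416647/31939 + 25 = 17215122/31939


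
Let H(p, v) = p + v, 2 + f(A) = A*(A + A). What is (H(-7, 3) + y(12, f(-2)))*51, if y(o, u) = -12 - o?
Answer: -1428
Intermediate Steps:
f(A) = -2 + 2*A² (f(A) = -2 + A*(A + A) = -2 + A*(2*A) = -2 + 2*A²)
(H(-7, 3) + y(12, f(-2)))*51 = ((-7 + 3) + (-12 - 1*12))*51 = (-4 + (-12 - 12))*51 = (-4 - 24)*51 = -28*51 = -1428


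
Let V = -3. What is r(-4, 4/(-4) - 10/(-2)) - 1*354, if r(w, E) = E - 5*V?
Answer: -335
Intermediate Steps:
r(w, E) = 15 + E (r(w, E) = E - 5*(-3) = E + 15 = 15 + E)
r(-4, 4/(-4) - 10/(-2)) - 1*354 = (15 + (4/(-4) - 10/(-2))) - 1*354 = (15 + (4*(-¼) - 10*(-½))) - 354 = (15 + (-1 + 5)) - 354 = (15 + 4) - 354 = 19 - 354 = -335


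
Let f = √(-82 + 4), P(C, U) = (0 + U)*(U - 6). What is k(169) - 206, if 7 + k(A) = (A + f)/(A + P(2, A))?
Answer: -34931/164 + I*√78/27716 ≈ -212.99 + 0.00031865*I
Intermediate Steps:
P(C, U) = U*(-6 + U)
f = I*√78 (f = √(-78) = I*√78 ≈ 8.8318*I)
k(A) = -7 + (A + I*√78)/(A + A*(-6 + A))
k(169) - 206 = (-7*169² + 36*169 + I*√78)/(169*(-5 + 169)) - 206 = (1/169)*(-7*28561 + 6084 + I*√78)/164 - 206 = (1/169)*(1/164)*(-199927 + 6084 + I*√78) - 206 = (1/169)*(1/164)*(-193843 + I*√78) - 206 = (-1147/164 + I*√78/27716) - 206 = -34931/164 + I*√78/27716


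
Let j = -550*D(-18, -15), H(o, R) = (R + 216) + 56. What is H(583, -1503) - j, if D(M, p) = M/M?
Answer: -681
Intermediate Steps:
H(o, R) = 272 + R (H(o, R) = (216 + R) + 56 = 272 + R)
D(M, p) = 1
j = -550 (j = -550*1 = -550)
H(583, -1503) - j = (272 - 1503) - 1*(-550) = -1231 + 550 = -681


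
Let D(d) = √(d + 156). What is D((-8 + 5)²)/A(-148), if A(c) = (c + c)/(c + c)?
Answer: √165 ≈ 12.845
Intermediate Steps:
D(d) = √(156 + d)
A(c) = 1 (A(c) = (2*c)/((2*c)) = (2*c)*(1/(2*c)) = 1)
D((-8 + 5)²)/A(-148) = √(156 + (-8 + 5)²)/1 = √(156 + (-3)²)*1 = √(156 + 9)*1 = √165*1 = √165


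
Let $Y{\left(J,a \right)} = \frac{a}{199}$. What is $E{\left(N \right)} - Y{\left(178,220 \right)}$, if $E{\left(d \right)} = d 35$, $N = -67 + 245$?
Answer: $\frac{1239550}{199} \approx 6228.9$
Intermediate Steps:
$Y{\left(J,a \right)} = \frac{a}{199}$ ($Y{\left(J,a \right)} = a \frac{1}{199} = \frac{a}{199}$)
$N = 178$
$E{\left(d \right)} = 35 d$
$E{\left(N \right)} - Y{\left(178,220 \right)} = 35 \cdot 178 - \frac{1}{199} \cdot 220 = 6230 - \frac{220}{199} = \frac{1239550}{199}$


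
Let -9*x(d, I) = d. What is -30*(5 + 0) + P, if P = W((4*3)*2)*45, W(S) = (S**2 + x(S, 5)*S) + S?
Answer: 23970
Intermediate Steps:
x(d, I) = -d/9
W(S) = S + 8*S**2/9 (W(S) = (S**2 + (-S/9)*S) + S = (S**2 - S**2/9) + S = 8*S**2/9 + S = S + 8*S**2/9)
P = 24120 (P = (((4*3)*2)*(9 + 8*((4*3)*2))/9)*45 = ((12*2)*(9 + 8*(12*2))/9)*45 = ((1/9)*24*(9 + 8*24))*45 = ((1/9)*24*(9 + 192))*45 = ((1/9)*24*201)*45 = 536*45 = 24120)
-30*(5 + 0) + P = -30*(5 + 0) + 24120 = -30*5 + 24120 = -1*150 + 24120 = -150 + 24120 = 23970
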